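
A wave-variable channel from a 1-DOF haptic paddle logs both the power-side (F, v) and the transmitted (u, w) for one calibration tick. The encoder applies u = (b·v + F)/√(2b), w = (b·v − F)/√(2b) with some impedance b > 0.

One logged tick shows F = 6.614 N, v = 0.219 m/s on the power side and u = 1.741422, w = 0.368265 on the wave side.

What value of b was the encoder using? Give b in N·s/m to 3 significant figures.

b = 46.4 N·s/m

u + w = 2.109687;  u + w = √(2b)·v, so √(2b) = 2.109687/0.219 = 9.633274.
b = (√(2b))²/2 = 92.799967/2 = 46.399984.
(Check via u − w = 2F/√(2b): u − w = 1.373157, 2F/√(2b) = 1.373157.)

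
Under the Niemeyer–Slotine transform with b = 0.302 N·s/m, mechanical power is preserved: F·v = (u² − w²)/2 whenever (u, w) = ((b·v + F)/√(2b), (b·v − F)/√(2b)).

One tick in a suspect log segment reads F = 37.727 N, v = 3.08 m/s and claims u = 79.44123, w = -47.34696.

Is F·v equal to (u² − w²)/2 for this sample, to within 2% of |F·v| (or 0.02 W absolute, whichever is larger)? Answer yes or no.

no

F·v = 37.727×3.08 = 116.19916 W.
(u² − w²)/2 = (6310.90902 − 2241.73462)/2 = 2034.58720 W.
|Δ| = 1918.38804;  2% of max(1, |F·v|) = 2.32398.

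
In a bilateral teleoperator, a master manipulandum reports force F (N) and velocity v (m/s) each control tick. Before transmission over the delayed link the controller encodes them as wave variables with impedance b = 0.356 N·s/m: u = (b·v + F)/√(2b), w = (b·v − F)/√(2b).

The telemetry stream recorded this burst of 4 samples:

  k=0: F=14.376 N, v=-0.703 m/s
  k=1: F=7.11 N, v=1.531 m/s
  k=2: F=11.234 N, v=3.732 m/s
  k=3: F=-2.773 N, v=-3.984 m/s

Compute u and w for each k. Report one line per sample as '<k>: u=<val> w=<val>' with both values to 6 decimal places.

0: u=16.740598 w=-17.333790
1: u=9.072088 w=-7.780228
2: u=14.888099 w=-11.739034
3: u=-4.967172 w=1.605469

k=0: b·v=0.356×(-0.703)=-0.250268; √(2b)=0.843801; u=(-0.250268+14.376)/0.843801=16.740598, w=(-0.250268−14.376)/0.843801=-17.333790
k=1: b·v=0.356×1.531=0.545036; √(2b)=0.843801; u=(0.545036+7.11)/0.843801=9.072088, w=(0.545036−7.11)/0.843801=-7.780228
k=2: b·v=0.356×3.732=1.328592; √(2b)=0.843801; u=(1.328592+11.234)/0.843801=14.888099, w=(1.328592−11.234)/0.843801=-11.739034
k=3: b·v=0.356×(-3.984)=-1.418304; √(2b)=0.843801; u=(-1.418304+(-2.773))/0.843801=-4.967172, w=(-1.418304−(-2.773))/0.843801=1.605469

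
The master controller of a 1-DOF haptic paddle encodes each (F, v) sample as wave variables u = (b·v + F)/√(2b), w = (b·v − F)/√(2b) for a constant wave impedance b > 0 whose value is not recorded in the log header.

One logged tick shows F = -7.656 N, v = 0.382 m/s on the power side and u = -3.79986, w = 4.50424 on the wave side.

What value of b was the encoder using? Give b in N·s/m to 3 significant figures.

b = 1.7 N·s/m

u + w = 0.70438;  u + w = √(2b)·v, so √(2b) = 0.70438/0.382 = 1.84393.
b = (√(2b))²/2 = 3.40007/2 = 1.70003.
(Check via u − w = 2F/√(2b): u − w = -8.30410, 2F/√(2b) = -8.30402.)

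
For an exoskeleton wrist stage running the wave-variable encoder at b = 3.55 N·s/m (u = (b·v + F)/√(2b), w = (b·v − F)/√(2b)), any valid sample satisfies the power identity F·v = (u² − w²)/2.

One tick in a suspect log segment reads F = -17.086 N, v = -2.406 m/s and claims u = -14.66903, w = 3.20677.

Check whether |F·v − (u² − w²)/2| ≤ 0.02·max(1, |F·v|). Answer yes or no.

no

F·v = (-17.086)×(-2.406) = 41.1089 W.
(u² − w²)/2 = (215.1804 − 10.2834)/2 = 102.4485 W.
|Δ| = 61.3396;  2% of max(1, |F·v|) = 0.8222.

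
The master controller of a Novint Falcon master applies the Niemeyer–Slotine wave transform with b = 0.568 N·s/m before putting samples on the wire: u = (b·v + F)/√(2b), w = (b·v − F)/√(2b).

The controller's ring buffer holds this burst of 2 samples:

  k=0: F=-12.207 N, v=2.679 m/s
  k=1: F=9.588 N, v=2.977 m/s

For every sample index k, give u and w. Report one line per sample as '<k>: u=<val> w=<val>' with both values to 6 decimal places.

0: u=-10.025330 w=12.880697
1: u=10.582273 w=-7.409288

k=0: b·v=0.568×2.679=1.521672; √(2b)=1.065833; u=(1.521672+(-12.207))/1.065833=-10.025330, w=(1.521672−(-12.207))/1.065833=12.880697
k=1: b·v=0.568×2.977=1.690936; √(2b)=1.065833; u=(1.690936+9.588)/1.065833=10.582273, w=(1.690936−9.588)/1.065833=-7.409288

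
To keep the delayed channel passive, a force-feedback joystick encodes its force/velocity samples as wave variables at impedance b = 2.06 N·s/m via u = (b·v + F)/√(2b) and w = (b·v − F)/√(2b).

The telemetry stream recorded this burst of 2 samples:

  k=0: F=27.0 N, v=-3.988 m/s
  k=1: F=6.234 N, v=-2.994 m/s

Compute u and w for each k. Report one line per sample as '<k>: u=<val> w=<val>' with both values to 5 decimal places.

0: u=9.25457 w=-17.34932
1: u=0.03269 w=-6.10985

k=0: b·v=2.06×(-3.988)=-8.21528; √(2b)=2.02978; u=(-8.21528+27.0)/2.02978=9.25457, w=(-8.21528−27.0)/2.02978=-17.34932
k=1: b·v=2.06×(-2.994)=-6.16764; √(2b)=2.02978; u=(-6.16764+6.234)/2.02978=0.03269, w=(-6.16764−6.234)/2.02978=-6.10985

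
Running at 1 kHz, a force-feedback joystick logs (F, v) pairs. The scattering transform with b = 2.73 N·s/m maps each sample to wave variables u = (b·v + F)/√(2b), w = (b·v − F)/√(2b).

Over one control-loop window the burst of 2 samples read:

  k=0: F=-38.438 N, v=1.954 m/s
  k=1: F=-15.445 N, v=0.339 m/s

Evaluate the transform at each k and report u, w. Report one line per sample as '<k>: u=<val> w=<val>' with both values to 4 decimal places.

0: u=-14.1670 w=18.7329
1: u=-6.2138 w=7.0059

k=0: b·v=2.73×1.954=5.3344; √(2b)=2.3367; u=(5.3344+(-38.438))/2.3367=-14.1670, w=(5.3344−(-38.438))/2.3367=18.7329
k=1: b·v=2.73×0.339=0.9255; √(2b)=2.3367; u=(0.9255+(-15.445))/2.3367=-6.2138, w=(0.9255−(-15.445))/2.3367=7.0059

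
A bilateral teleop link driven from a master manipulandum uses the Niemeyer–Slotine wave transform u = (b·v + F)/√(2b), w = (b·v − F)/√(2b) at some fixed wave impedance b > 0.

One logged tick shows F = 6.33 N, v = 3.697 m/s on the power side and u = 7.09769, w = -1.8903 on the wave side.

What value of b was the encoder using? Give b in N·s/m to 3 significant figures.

b = 0.992 N·s/m

u + w = 5.2074;  u + w = √(2b)·v, so √(2b) = 5.2074/3.697 = 1.4085.
b = (√(2b))²/2 = 1.9840/2 = 0.9920.
(Check via u − w = 2F/√(2b): u − w = 8.9880, 2F/√(2b) = 8.9880.)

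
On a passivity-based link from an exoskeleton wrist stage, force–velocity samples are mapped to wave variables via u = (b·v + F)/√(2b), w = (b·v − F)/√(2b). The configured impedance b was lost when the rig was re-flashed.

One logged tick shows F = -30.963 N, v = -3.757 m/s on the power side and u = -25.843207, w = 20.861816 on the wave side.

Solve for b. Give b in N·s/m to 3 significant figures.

u + w = -4.981391;  u + w = √(2b)·v, so √(2b) = -4.981391/(-3.757) = 1.325896.
b = (√(2b))²/2 = 1.758000/2 = 0.879000.
(Check via u − w = 2F/√(2b): u − w = -46.705023, 2F/√(2b) = -46.705023.)

b = 0.879 N·s/m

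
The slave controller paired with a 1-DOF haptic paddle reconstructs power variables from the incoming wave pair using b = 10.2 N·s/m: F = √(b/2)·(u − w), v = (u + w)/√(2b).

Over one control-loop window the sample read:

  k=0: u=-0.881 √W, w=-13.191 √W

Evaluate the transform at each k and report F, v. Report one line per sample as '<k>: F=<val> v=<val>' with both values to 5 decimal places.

0: F=27.79989 v=-3.11559

k=0: u−w=12.31000, u+w=-14.07200; √(b/2)=2.25832, √(2b)=4.51664; F=2.25832×12.31=27.79989, v=-14.07200/4.51664=-3.11559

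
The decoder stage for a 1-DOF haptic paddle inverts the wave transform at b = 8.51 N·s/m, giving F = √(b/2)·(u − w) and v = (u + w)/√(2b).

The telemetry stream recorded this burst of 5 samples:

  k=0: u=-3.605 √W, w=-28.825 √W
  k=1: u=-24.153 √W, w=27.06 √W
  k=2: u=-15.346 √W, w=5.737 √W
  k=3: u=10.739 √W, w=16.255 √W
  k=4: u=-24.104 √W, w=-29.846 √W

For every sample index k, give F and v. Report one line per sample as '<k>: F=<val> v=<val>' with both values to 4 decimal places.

0: F=52.0229 v=-7.8608
1: F=-105.6404 v=0.7046
2: F=-43.4893 v=-2.3292
3: F=-11.3782 v=6.5432
4: F=11.8444 v=-13.0771

k=0: u−w=25.2200, u+w=-32.4300; √(b/2)=2.0628, √(2b)=4.1255; F=2.0628×25.22=52.0229, v=-32.4300/4.1255=-7.8608
k=1: u−w=-51.2130, u+w=2.9070; √(b/2)=2.0628, √(2b)=4.1255; F=2.0628×(-51.213)=-105.6404, v=2.9070/4.1255=0.7046
k=2: u−w=-21.0830, u+w=-9.6090; √(b/2)=2.0628, √(2b)=4.1255; F=2.0628×(-21.083)=-43.4893, v=-9.6090/4.1255=-2.3292
k=3: u−w=-5.5160, u+w=26.9940; √(b/2)=2.0628, √(2b)=4.1255; F=2.0628×(-5.516)=-11.3782, v=26.9940/4.1255=6.5432
k=4: u−w=5.7420, u+w=-53.9500; √(b/2)=2.0628, √(2b)=4.1255; F=2.0628×5.742=11.8444, v=-53.9500/4.1255=-13.0771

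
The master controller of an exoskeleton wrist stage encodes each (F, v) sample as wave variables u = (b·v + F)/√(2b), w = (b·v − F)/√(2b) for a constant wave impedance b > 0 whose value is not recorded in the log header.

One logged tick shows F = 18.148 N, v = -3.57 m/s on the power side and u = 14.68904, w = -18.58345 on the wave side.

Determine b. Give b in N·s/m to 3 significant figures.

u + w = -3.89441;  u + w = √(2b)·v, so √(2b) = -3.89441/(-3.57) = 1.09087.
b = (√(2b))²/2 = 1.19000/2 = 0.59500.
(Check via u − w = 2F/√(2b): u − w = 33.27249, 2F/√(2b) = 33.27249.)

b = 0.595 N·s/m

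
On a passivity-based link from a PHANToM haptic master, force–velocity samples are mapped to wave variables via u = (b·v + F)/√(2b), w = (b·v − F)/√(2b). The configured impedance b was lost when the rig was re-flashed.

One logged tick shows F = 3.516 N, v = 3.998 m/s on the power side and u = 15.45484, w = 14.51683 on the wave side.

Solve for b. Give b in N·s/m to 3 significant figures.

u + w = 29.9717;  u + w = √(2b)·v, so √(2b) = 29.9717/3.998 = 7.4967.
b = (√(2b))²/2 = 56.2000/2 = 28.1000.
(Check via u − w = 2F/√(2b): u − w = 0.9380, 2F/√(2b) = 0.9380.)

b = 28.1 N·s/m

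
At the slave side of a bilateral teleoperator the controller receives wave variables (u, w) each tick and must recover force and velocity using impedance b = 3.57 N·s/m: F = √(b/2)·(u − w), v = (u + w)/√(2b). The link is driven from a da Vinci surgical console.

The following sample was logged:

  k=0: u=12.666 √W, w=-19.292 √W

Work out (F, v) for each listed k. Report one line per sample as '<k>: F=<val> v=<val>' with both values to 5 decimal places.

0: F=42.69713 v=-2.47972

k=0: u−w=31.95800, u+w=-6.62600; √(b/2)=1.33604, √(2b)=2.67208; F=1.33604×31.958=42.69713, v=-6.62600/2.67208=-2.47972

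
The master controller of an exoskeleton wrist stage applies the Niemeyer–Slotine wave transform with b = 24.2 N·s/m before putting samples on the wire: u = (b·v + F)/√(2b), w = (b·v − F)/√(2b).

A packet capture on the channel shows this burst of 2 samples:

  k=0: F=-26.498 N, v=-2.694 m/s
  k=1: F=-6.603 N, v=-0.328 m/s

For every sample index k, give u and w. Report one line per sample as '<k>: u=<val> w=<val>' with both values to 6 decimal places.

k=0: b·v=24.2×(-2.694)=-65.194800; √(2b)=6.957011; u=(-65.194800+(-26.498))/6.957011=-13.179913, w=(-65.194800−(-26.498))/6.957011=-5.562274
k=1: b·v=24.2×(-0.328)=-7.937600; √(2b)=6.957011; u=(-7.937600+(-6.603))/6.957011=-2.090064, w=(-7.937600−(-6.603))/6.957011=-0.191835

0: u=-13.179913 w=-5.562274
1: u=-2.090064 w=-0.191835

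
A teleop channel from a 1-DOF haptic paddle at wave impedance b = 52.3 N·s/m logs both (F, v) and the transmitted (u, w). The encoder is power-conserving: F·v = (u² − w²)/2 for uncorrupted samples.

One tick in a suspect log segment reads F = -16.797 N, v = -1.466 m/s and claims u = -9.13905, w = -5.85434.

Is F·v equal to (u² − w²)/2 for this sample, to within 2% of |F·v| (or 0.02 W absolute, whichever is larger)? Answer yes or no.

F·v = (-16.797)×(-1.466) = 24.6244 W.
(u² − w²)/2 = (83.5222 − 34.2733)/2 = 24.6245 W.
|Δ| = 0.0001;  2% of max(1, |F·v|) = 0.4925.

yes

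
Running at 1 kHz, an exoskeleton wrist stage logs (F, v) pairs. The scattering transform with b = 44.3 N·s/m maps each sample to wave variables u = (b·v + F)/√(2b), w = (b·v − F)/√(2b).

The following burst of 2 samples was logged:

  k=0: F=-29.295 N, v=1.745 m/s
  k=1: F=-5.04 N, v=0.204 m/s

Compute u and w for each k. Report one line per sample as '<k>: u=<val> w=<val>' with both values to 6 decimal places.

k=0: b·v=44.3×1.745=77.303500; √(2b)=9.412757; u=(77.303500+(-29.295))/9.412757=5.100365, w=(77.303500−(-29.295))/9.412757=11.324896
k=1: b·v=44.3×0.204=9.037200; √(2b)=9.412757; u=(9.037200+(-5.04))/9.412757=0.424658, w=(9.037200−(-5.04))/9.412757=1.495545

0: u=5.100365 w=11.324896
1: u=0.424658 w=1.495545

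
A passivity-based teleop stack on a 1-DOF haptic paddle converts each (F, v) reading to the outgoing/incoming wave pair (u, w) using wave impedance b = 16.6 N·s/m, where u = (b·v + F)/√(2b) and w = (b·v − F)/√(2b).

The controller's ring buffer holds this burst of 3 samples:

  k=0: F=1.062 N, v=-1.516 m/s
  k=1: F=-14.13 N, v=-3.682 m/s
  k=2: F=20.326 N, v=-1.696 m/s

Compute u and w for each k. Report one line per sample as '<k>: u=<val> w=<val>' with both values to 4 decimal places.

0: u=-4.1832 w=-4.5519
1: u=-13.0600 w=-8.1554
2: u=-1.3585 w=-8.4138

k=0: b·v=16.6×(-1.516)=-25.1656; √(2b)=5.7619; u=(-25.1656+1.062)/5.7619=-4.1832, w=(-25.1656−1.062)/5.7619=-4.5519
k=1: b·v=16.6×(-3.682)=-61.1212; √(2b)=5.7619; u=(-61.1212+(-14.13))/5.7619=-13.0600, w=(-61.1212−(-14.13))/5.7619=-8.1554
k=2: b·v=16.6×(-1.696)=-28.1536; √(2b)=5.7619; u=(-28.1536+20.326)/5.7619=-1.3585, w=(-28.1536−20.326)/5.7619=-8.4138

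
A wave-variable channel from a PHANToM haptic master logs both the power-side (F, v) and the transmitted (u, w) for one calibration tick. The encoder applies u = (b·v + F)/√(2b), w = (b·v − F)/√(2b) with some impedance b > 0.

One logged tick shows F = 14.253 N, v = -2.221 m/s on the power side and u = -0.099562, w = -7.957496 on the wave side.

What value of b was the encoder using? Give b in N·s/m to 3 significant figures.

u + w = -8.057058;  u + w = √(2b)·v, so √(2b) = -8.057058/(-2.221) = 3.627671.
b = (√(2b))²/2 = 13.159999/2 = 6.580000.
(Check via u − w = 2F/√(2b): u − w = 7.857934, 2F/√(2b) = 7.857934.)

b = 6.58 N·s/m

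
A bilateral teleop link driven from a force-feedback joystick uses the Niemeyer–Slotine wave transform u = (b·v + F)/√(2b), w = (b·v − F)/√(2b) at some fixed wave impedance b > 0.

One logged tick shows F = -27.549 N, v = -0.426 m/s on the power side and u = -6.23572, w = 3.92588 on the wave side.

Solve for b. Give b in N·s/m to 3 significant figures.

u + w = -2.3098;  u + w = √(2b)·v, so √(2b) = -2.3098/(-0.426) = 5.4222.
b = (√(2b))²/2 = 29.3998/2 = 14.6999.
(Check via u − w = 2F/√(2b): u − w = -10.1616, 2F/√(2b) = -10.1616.)

b = 14.7 N·s/m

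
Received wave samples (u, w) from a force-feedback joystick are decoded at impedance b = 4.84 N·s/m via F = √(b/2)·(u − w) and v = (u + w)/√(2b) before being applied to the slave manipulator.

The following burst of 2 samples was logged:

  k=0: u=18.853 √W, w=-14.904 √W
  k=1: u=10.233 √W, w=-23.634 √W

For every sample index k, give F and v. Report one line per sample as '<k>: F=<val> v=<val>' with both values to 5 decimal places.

0: F=52.51357 v=1.26926
1: F=52.68469 v=-4.30724

k=0: u−w=33.75700, u+w=3.94900; √(b/2)=1.55563, √(2b)=3.11127; F=1.55563×33.757=52.51357, v=3.94900/3.11127=1.26926
k=1: u−w=33.86700, u+w=-13.40100; √(b/2)=1.55563, √(2b)=3.11127; F=1.55563×33.867=52.68469, v=-13.40100/3.11127=-4.30724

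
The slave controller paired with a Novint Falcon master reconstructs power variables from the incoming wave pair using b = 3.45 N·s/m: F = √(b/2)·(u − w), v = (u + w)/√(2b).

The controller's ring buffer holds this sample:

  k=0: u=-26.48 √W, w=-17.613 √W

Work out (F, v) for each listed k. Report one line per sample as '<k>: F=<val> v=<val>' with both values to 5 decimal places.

k=0: u−w=-8.86700, u+w=-44.09300; √(b/2)=1.31339, √(2b)=2.62679; F=1.31339×(-8.867)=-11.64585, v=-44.09300/2.62679=-16.78592

0: F=-11.64585 v=-16.78592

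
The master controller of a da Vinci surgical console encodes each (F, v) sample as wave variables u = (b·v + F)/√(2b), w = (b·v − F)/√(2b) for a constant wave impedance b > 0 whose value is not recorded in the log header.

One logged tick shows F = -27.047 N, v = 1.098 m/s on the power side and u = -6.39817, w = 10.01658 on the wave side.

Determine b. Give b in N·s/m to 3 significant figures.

b = 5.43 N·s/m

u + w = 3.6184;  u + w = √(2b)·v, so √(2b) = 3.6184/1.098 = 3.2955.
b = (√(2b))²/2 = 10.8600/2 = 5.4300.
(Check via u − w = 2F/√(2b): u − w = -16.4147, 2F/√(2b) = -16.4147.)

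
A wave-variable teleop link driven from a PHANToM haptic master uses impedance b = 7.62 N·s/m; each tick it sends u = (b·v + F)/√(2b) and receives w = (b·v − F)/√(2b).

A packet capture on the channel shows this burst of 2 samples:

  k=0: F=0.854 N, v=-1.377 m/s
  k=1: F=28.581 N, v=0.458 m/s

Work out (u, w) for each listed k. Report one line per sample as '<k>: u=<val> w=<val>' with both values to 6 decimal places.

k=0: b·v=7.62×(-1.377)=-10.492740; √(2b)=3.903844; u=(-10.492740+0.854)/3.903844=-2.469038, w=(-10.492740−0.854)/3.903844=-2.906555
k=1: b·v=7.62×0.458=3.489960; √(2b)=3.903844; u=(3.489960+28.581)/3.903844=8.215225, w=(3.489960−28.581)/3.903844=-6.427265

0: u=-2.469038 w=-2.906555
1: u=8.215225 w=-6.427265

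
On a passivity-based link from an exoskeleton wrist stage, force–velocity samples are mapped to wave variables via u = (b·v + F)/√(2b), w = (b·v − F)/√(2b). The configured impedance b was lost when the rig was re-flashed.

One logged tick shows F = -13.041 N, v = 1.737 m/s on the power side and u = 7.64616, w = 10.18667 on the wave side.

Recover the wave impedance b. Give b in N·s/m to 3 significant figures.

u + w = 17.83283;  u + w = √(2b)·v, so √(2b) = 17.83283/1.737 = 10.26645.
b = (√(2b))²/2 = 105.40007/2 = 52.70004.
(Check via u − w = 2F/√(2b): u − w = -2.54051, 2F/√(2b) = -2.54051.)

b = 52.7 N·s/m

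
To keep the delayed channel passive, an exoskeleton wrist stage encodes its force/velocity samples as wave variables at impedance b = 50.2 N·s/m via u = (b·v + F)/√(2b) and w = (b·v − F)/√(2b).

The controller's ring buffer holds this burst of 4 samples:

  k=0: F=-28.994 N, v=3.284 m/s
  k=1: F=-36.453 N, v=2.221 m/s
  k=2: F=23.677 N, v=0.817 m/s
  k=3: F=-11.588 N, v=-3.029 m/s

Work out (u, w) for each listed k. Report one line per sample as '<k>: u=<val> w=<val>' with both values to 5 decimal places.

k=0: b·v=50.2×3.284=164.85680; √(2b)=10.01998; u=(164.85680+(-28.994))/10.01998=13.55919, w=(164.85680−(-28.994))/10.01998=19.34643
k=1: b·v=50.2×2.221=111.49420; √(2b)=10.01998; u=(111.49420+(-36.453))/10.01998=7.48916, w=(111.49420−(-36.453))/10.01998=14.76522
k=2: b·v=50.2×0.817=41.01340; √(2b)=10.01998; u=(41.01340+23.677)/10.01998=6.45614, w=(41.01340−23.677)/10.01998=1.73018
k=3: b·v=50.2×(-3.029)=-152.05580; √(2b)=10.01998; u=(-152.05580+(-11.588))/10.01998=-16.33175, w=(-152.05580−(-11.588))/10.01998=-14.01877

0: u=13.55919 w=19.34643
1: u=7.48916 w=14.76522
2: u=6.45614 w=1.73018
3: u=-16.33175 w=-14.01877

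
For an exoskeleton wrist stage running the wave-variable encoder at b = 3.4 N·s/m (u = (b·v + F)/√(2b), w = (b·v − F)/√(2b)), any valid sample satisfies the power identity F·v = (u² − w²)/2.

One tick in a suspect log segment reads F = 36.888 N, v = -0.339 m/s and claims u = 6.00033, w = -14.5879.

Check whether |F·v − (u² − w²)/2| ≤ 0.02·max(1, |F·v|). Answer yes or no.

F·v = 36.888×(-0.339) = -12.5050 W.
(u² − w²)/2 = (36.0040 − 212.8068)/2 = -88.4014 W.
|Δ| = 75.8964;  2% of max(1, |F·v|) = 0.2501.

no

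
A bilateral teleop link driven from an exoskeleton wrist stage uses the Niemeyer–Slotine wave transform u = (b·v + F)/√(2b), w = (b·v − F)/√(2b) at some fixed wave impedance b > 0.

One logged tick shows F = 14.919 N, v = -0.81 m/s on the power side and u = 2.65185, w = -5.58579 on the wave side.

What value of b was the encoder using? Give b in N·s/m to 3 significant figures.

b = 6.56 N·s/m

u + w = -2.9339;  u + w = √(2b)·v, so √(2b) = -2.9339/(-0.81) = 3.6221.
b = (√(2b))²/2 = 13.1200/2 = 6.5600.
(Check via u − w = 2F/√(2b): u − w = 8.2376, 2F/√(2b) = 8.2377.)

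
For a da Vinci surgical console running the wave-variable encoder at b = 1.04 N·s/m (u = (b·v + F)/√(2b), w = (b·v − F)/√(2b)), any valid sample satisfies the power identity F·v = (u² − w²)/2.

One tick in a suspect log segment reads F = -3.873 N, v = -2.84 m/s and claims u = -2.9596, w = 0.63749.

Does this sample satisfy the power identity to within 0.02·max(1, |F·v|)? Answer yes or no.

F·v = (-3.873)×(-2.84) = 10.9993 W.
(u² − w²)/2 = (8.7592 − 0.4064)/2 = 4.1764 W.
|Δ| = 6.8229;  2% of max(1, |F·v|) = 0.2200.

no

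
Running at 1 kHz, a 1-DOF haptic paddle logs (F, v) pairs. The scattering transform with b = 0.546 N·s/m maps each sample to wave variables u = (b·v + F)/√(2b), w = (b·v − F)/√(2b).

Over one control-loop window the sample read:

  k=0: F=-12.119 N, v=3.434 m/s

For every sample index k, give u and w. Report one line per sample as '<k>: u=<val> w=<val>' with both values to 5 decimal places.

k=0: b·v=0.546×3.434=1.87496; √(2b)=1.04499; u=(1.87496+(-12.119))/1.04499=-9.80302, w=(1.87496−(-12.119))/1.04499=13.39151

0: u=-9.80302 w=13.39151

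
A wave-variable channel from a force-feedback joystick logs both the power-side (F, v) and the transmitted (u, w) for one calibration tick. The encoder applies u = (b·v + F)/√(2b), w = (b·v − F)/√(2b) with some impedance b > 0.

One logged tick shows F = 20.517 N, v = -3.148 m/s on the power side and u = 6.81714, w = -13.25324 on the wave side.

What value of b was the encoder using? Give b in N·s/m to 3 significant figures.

b = 2.09 N·s/m

u + w = -6.4361;  u + w = √(2b)·v, so √(2b) = -6.4361/(-3.148) = 2.0445.
b = (√(2b))²/2 = 4.1800/2 = 2.0900.
(Check via u − w = 2F/√(2b): u − w = 20.0704, 2F/√(2b) = 20.0704.)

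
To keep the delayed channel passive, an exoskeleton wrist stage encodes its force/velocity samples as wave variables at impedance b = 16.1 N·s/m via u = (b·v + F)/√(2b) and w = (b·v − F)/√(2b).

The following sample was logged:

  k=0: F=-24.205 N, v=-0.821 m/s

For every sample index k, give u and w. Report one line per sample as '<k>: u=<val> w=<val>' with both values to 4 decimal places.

k=0: b·v=16.1×(-0.821)=-13.2181; √(2b)=5.6745; u=(-13.2181+(-24.205))/5.6745=-6.5950, w=(-13.2181−(-24.205))/5.6745=1.9362

0: u=-6.5950 w=1.9362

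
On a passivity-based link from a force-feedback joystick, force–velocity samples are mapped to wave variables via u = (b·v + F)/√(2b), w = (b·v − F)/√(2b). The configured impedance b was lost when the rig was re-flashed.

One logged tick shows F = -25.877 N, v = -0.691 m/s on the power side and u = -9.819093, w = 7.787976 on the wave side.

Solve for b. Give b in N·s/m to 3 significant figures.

b = 4.32 N·s/m

u + w = -2.031117;  u + w = √(2b)·v, so √(2b) = -2.031117/(-0.691) = 2.939388.
b = (√(2b))²/2 = 8.640001/2 = 4.320000.
(Check via u − w = 2F/√(2b): u − w = -17.607069, 2F/√(2b) = -17.607067.)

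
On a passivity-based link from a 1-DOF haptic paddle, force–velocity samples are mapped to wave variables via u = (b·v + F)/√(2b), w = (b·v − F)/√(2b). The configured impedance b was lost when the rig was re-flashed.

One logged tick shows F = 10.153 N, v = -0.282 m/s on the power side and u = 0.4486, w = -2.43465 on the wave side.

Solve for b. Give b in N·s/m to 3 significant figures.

u + w = -1.9861;  u + w = √(2b)·v, so √(2b) = -1.9861/(-0.282) = 7.0427.
b = (√(2b))²/2 = 49.6001/2 = 24.8000.
(Check via u − w = 2F/√(2b): u − w = 2.8832, 2F/√(2b) = 2.8833.)

b = 24.8 N·s/m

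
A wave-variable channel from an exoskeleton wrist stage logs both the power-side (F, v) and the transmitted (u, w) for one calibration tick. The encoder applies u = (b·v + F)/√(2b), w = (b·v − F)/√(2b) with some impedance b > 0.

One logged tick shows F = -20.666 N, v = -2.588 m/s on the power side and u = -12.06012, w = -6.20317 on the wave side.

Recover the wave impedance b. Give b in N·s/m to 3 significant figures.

u + w = -18.26329;  u + w = √(2b)·v, so √(2b) = -18.26329/(-2.588) = 7.05691.
b = (√(2b))²/2 = 49.80002/2 = 24.90001.
(Check via u − w = 2F/√(2b): u − w = -5.85695, 2F/√(2b) = -5.85695.)

b = 24.9 N·s/m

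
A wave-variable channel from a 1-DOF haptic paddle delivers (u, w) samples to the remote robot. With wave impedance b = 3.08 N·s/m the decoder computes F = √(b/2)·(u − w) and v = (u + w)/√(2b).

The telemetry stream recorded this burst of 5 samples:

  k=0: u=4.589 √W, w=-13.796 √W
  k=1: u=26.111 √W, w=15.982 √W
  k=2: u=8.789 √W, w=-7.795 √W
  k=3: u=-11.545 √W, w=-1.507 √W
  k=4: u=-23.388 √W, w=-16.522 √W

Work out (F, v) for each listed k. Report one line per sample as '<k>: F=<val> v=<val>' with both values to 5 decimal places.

k=0: u−w=18.38500, u+w=-9.20700; √(b/2)=1.24097, √(2b)=2.48193; F=1.24097×18.385=22.81518, v=-9.20700/2.48193=-3.70961
k=1: u−w=10.12900, u+w=42.09300; √(b/2)=1.24097, √(2b)=2.48193; F=1.24097×10.129=12.56976, v=42.09300/2.48193=16.95975
k=2: u−w=16.58400, u+w=0.99400; √(b/2)=1.24097, √(2b)=2.48193; F=1.24097×16.584=20.58020, v=0.99400/2.48193=0.40049
k=3: u−w=-10.03800, u+w=-13.05200; √(b/2)=1.24097, √(2b)=2.48193; F=1.24097×(-10.038)=-12.45683, v=-13.05200/2.48193=-5.25880
k=4: u−w=-6.86600, u+w=-39.91000; √(b/2)=1.24097, √(2b)=2.48193; F=1.24097×(-6.866)=-8.52048, v=-39.91000/2.48193=-16.08020

0: F=22.81518 v=-3.70961
1: F=12.56976 v=16.95975
2: F=20.58020 v=0.40049
3: F=-12.45683 v=-5.25880
4: F=-8.52048 v=-16.08020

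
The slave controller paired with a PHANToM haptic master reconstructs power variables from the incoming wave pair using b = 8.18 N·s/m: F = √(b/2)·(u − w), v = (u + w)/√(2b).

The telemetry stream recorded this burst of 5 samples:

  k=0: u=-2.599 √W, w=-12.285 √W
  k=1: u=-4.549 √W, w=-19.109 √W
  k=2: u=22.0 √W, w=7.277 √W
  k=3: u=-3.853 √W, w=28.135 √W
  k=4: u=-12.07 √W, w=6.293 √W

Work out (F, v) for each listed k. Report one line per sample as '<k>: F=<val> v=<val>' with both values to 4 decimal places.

k=0: u−w=9.6860, u+w=-14.8840; √(b/2)=2.0224, √(2b)=4.0447; F=2.0224×9.686=19.5887, v=-14.8840/4.0447=-3.6798
k=1: u−w=14.5600, u+w=-23.6580; √(b/2)=2.0224, √(2b)=4.0447; F=2.0224×14.56=29.4458, v=-23.6580/4.0447=-5.8491
k=2: u−w=14.7230, u+w=29.2770; √(b/2)=2.0224, √(2b)=4.0447; F=2.0224×14.723=29.7754, v=29.2770/4.0447=7.2383
k=3: u−w=-31.9880, u+w=24.2820; √(b/2)=2.0224, √(2b)=4.0447; F=2.0224×(-31.988)=-64.6917, v=24.2820/4.0447=6.0033
k=4: u−w=-18.3630, u+w=-5.7770; √(b/2)=2.0224, √(2b)=4.0447; F=2.0224×(-18.363)=-37.1369, v=-5.7770/4.0447=-1.4283

0: F=19.5887 v=-3.6798
1: F=29.4458 v=-5.8491
2: F=29.7754 v=7.2383
3: F=-64.6917 v=6.0033
4: F=-37.1369 v=-1.4283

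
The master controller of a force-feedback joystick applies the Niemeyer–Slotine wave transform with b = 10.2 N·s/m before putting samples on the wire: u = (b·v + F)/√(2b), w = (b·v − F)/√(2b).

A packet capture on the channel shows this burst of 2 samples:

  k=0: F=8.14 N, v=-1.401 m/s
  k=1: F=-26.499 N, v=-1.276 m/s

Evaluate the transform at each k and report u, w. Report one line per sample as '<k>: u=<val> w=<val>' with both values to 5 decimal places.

0: u=-1.36168 w=-4.96613
1: u=-8.74859 w=2.98536

k=0: b·v=10.2×(-1.401)=-14.29020; √(2b)=4.51664; u=(-14.29020+8.14)/4.51664=-1.36168, w=(-14.29020−8.14)/4.51664=-4.96613
k=1: b·v=10.2×(-1.276)=-13.01520; √(2b)=4.51664; u=(-13.01520+(-26.499))/4.51664=-8.74859, w=(-13.01520−(-26.499))/4.51664=2.98536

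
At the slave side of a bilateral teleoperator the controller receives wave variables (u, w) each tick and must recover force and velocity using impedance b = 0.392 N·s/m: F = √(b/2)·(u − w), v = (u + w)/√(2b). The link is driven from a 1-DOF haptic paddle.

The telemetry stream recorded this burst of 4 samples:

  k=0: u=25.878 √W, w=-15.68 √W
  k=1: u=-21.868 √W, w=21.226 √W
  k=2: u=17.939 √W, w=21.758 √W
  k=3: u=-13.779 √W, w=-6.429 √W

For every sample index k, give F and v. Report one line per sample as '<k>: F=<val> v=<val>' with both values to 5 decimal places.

k=0: u−w=41.55800, u+w=10.19800; √(b/2)=0.44272, √(2b)=0.88544; F=0.44272×41.558=18.39851, v=10.19800/0.88544=11.51747
k=1: u−w=-43.09400, u+w=-0.64200; √(b/2)=0.44272, √(2b)=0.88544; F=0.44272×(-43.094)=-19.07853, v=-0.64200/0.88544=-0.72507
k=2: u−w=-3.81900, u+w=39.69700; √(b/2)=0.44272, √(2b)=0.88544; F=0.44272×(-3.819)=-1.69074, v=39.69700/0.88544=44.83319
k=3: u−w=-7.35000, u+w=-20.20800; √(b/2)=0.44272, √(2b)=0.88544; F=0.44272×(-7.35)=-3.25398, v=-20.20800/0.88544=-22.82261

0: F=18.39851 v=11.51747
1: F=-19.07853 v=-0.72507
2: F=-1.69074 v=44.83319
3: F=-3.25398 v=-22.82261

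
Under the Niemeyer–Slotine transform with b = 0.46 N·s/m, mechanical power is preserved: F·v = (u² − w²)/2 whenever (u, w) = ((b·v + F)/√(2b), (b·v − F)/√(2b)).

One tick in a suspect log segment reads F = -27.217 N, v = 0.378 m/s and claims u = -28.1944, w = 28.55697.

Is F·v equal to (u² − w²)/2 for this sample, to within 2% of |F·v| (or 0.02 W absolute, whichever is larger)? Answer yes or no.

yes

F·v = (-27.217)×0.378 = -10.2880 W.
(u² − w²)/2 = (794.9242 − 815.5005)/2 = -10.2882 W.
|Δ| = 0.0001;  2% of max(1, |F·v|) = 0.2058.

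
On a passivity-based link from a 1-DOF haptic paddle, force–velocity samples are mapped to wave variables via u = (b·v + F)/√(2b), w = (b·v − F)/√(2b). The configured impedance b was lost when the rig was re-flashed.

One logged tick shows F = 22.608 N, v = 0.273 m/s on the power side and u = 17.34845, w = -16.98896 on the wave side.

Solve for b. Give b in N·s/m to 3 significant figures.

b = 0.867 N·s/m

u + w = 0.35949;  u + w = √(2b)·v, so √(2b) = 0.35949/0.273 = 1.31681.
b = (√(2b))²/2 = 1.73400/2 = 0.86700.
(Check via u − w = 2F/√(2b): u − w = 34.33741, 2F/√(2b) = 34.33744.)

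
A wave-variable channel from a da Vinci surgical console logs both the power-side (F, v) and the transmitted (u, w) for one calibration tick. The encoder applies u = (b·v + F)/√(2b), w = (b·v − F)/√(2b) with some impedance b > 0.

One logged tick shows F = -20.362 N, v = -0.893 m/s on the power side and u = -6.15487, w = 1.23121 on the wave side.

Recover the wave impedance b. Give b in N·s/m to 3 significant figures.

b = 15.2 N·s/m

u + w = -4.92366;  u + w = √(2b)·v, so √(2b) = -4.92366/(-0.893) = 5.51362.
b = (√(2b))²/2 = 30.39997/2 = 15.19999.
(Check via u − w = 2F/√(2b): u − w = -7.38608, 2F/√(2b) = -7.38608.)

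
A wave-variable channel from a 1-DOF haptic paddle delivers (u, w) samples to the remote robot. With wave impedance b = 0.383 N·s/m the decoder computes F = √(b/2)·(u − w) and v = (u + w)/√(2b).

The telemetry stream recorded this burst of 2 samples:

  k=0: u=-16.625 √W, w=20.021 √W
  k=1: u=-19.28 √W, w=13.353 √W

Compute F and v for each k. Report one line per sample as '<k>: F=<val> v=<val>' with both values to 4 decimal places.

k=0: u−w=-36.6460, u+w=3.3960; √(b/2)=0.4376, √(2b)=0.8752; F=0.4376×(-36.646)=-16.0366, v=3.3960/0.8752=3.8802
k=1: u−w=-32.6330, u+w=-5.9270; √(b/2)=0.4376, √(2b)=0.8752; F=0.4376×(-32.633)=-14.2804, v=-5.9270/0.8752=-6.7721

0: F=-16.0366 v=3.8802
1: F=-14.2804 v=-6.7721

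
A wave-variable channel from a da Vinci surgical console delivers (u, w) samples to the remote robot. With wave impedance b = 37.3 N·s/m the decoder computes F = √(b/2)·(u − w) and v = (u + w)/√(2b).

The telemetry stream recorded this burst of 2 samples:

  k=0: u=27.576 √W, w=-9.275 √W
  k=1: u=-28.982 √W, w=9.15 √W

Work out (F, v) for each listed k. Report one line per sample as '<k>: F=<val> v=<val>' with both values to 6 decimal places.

k=0: u−w=36.851000, u+w=18.301000; √(b/2)=4.318565, √(2b)=8.637129; F=4.318565×36.851=159.143423, v=18.301000/8.637129=2.118875
k=1: u−w=-38.132000, u+w=-19.832000; √(b/2)=4.318565, √(2b)=8.637129; F=4.318565×(-38.132)=-164.675504, v=-19.832000/8.637129=-2.296133

0: F=159.143423 v=2.118875
1: F=-164.675504 v=-2.296133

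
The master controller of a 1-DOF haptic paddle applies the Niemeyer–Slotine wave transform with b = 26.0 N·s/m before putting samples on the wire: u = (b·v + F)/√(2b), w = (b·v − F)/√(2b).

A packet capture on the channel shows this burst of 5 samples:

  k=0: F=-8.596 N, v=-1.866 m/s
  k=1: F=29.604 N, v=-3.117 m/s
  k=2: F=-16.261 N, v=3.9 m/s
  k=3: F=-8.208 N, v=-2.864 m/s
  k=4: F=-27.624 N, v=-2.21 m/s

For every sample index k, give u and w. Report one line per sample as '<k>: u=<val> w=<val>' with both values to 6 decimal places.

k=0: b·v=26.0×(-1.866)=-48.516000; √(2b)=7.211103; u=(-48.516000+(-8.596))/7.211103=-7.920009, w=(-48.516000−(-8.596))/7.211103=-5.535908
k=1: b·v=26.0×(-3.117)=-81.042000; √(2b)=7.211103; u=(-81.042000+29.604)/7.211103=-7.133167, w=(-81.042000−29.604)/7.211103=-15.343839
k=2: b·v=26.0×3.9=101.400000; √(2b)=7.211103; u=(101.400000+(-16.261))/7.211103=11.806655, w=(101.400000−(-16.261))/7.211103=16.316645
k=3: b·v=26.0×(-2.864)=-74.464000; √(2b)=7.211103; u=(-74.464000+(-8.208))/7.211103=-11.464544, w=(-74.464000−(-8.208))/7.211103=-9.188054
k=4: b·v=26.0×(-2.21)=-57.460000; √(2b)=7.211103; u=(-57.460000+(-27.624))/7.211103=-11.799028, w=(-57.460000−(-27.624))/7.211103=-4.137509

0: u=-7.920009 w=-5.535908
1: u=-7.133167 w=-15.343839
2: u=11.806655 w=16.316645
3: u=-11.464544 w=-9.188054
4: u=-11.799028 w=-4.137509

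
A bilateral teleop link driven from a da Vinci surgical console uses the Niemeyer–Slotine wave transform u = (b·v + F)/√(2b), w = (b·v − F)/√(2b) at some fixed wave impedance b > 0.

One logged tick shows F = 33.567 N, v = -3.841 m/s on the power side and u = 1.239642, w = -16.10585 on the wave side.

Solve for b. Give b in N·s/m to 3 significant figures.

u + w = -14.866208;  u + w = √(2b)·v, so √(2b) = -14.866208/(-3.841) = 3.870400.
b = (√(2b))²/2 = 14.979999/2 = 7.490000.
(Check via u − w = 2F/√(2b): u − w = 17.345492, 2F/√(2b) = 17.345492.)

b = 7.49 N·s/m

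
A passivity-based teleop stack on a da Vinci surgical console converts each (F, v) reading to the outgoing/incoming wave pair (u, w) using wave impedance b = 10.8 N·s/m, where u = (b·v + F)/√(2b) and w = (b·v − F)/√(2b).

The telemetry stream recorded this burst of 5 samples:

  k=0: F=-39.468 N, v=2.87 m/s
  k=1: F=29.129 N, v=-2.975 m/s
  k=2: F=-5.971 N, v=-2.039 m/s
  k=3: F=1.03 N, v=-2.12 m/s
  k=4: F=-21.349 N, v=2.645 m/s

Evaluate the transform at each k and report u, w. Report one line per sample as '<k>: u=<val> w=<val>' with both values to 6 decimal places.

k=0: b·v=10.8×2.87=30.996000; √(2b)=4.647580; u=(30.996000+(-39.468))/4.647580=-1.822884, w=(30.996000−(-39.468))/4.647580=15.161439
k=1: b·v=10.8×(-2.975)=-32.130000; √(2b)=4.647580; u=(-32.130000+29.129)/4.647580=-0.645712, w=(-32.130000−29.129)/4.647580=-13.180838
k=2: b·v=10.8×(-2.039)=-22.021200; √(2b)=4.647580; u=(-22.021200+(-5.971))/4.647580=-6.022962, w=(-22.021200−(-5.971))/4.647580=-3.453453
k=3: b·v=10.8×(-2.12)=-22.896000; √(2b)=4.647580; u=(-22.896000+1.03)/4.647580=-4.704814, w=(-22.896000−1.03)/4.647580=-5.148056
k=4: b·v=10.8×2.645=28.566000; √(2b)=4.647580; u=(28.566000+(-21.349))/4.647580=1.552851, w=(28.566000−(-21.349))/4.647580=10.739998

0: u=-1.822884 w=15.161439
1: u=-0.645712 w=-13.180838
2: u=-6.022962 w=-3.453453
3: u=-4.704814 w=-5.148056
4: u=1.552851 w=10.739998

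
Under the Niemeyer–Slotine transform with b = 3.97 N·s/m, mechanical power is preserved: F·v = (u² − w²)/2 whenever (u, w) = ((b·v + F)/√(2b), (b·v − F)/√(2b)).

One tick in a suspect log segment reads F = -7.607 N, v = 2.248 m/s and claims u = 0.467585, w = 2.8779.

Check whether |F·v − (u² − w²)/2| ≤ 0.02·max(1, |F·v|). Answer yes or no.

F·v = (-7.607)×2.248 = -17.100536 W.
(u² − w²)/2 = (0.218636 − 8.282308)/2 = -4.031836 W.
|Δ| = 13.068700;  2% of max(1, |F·v|) = 0.342011.

no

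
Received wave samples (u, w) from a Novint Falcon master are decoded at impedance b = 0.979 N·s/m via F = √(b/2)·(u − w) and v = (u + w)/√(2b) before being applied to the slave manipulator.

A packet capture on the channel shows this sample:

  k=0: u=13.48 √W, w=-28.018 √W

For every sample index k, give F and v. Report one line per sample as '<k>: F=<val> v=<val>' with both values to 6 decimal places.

k=0: u−w=41.498000, u+w=-14.538000; √(b/2)=0.699643, √(2b)=1.399286; F=0.699643×41.498=29.033776, v=-14.538000/1.399286=-10.389588

0: F=29.033776 v=-10.389588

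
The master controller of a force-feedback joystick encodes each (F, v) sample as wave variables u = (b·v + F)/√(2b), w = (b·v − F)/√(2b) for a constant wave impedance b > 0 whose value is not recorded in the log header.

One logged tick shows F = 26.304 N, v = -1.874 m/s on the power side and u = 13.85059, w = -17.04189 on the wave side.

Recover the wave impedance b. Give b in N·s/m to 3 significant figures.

u + w = -3.1913;  u + w = √(2b)·v, so √(2b) = -3.1913/(-1.874) = 1.7029.
b = (√(2b))²/2 = 2.9000/2 = 1.4500.
(Check via u − w = 2F/√(2b): u − w = 30.8925, 2F/√(2b) = 30.8925.)

b = 1.45 N·s/m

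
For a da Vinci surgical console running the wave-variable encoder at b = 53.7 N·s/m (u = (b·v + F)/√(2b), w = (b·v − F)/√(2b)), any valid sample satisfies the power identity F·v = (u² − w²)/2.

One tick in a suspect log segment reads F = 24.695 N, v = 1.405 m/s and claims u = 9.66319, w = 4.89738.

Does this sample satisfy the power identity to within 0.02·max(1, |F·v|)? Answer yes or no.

F·v = 24.695×1.405 = 34.69647 W.
(u² − w²)/2 = (93.37724 − 23.98433)/2 = 34.69646 W.
|Δ| = 0.00002;  2% of max(1, |F·v|) = 0.69393.

yes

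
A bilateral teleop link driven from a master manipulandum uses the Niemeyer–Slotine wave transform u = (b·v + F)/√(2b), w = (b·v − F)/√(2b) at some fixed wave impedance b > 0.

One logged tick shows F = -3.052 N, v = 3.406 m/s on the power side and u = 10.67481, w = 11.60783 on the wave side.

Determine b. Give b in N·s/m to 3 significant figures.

b = 21.4 N·s/m

u + w = 22.28264;  u + w = √(2b)·v, so √(2b) = 22.28264/3.406 = 6.54217.
b = (√(2b))²/2 = 42.80002/2 = 21.40001.
(Check via u − w = 2F/√(2b): u − w = -0.93302, 2F/√(2b) = -0.93302.)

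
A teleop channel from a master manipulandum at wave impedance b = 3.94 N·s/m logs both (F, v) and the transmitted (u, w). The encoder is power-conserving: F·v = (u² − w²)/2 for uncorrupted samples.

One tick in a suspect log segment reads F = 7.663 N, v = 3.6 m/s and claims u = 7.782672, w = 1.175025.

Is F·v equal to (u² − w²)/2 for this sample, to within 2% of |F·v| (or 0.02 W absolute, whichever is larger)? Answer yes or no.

F·v = 7.663×3.6 = 27.586800 W.
(u² − w²)/2 = (60.569983 − 1.380684)/2 = 29.594650 W.
|Δ| = 2.007850;  2% of max(1, |F·v|) = 0.551736.

no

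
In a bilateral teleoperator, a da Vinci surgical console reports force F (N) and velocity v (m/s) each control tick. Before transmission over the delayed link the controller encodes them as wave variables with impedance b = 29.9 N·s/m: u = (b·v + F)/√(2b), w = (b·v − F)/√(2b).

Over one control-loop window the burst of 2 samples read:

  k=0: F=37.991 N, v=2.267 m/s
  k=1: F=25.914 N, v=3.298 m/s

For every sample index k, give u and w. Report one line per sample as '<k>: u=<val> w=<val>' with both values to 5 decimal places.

k=0: b·v=29.9×2.267=67.78330; √(2b)=7.73305; u=(67.78330+37.991)/7.73305=13.67822, w=(67.78330−37.991)/7.73305=3.85260
k=1: b·v=29.9×3.298=98.61020; √(2b)=7.73305; u=(98.61020+25.914)/7.73305=16.10287, w=(98.61020−25.914)/7.73305=9.40072

0: u=13.67822 w=3.85260
1: u=16.10287 w=9.40072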